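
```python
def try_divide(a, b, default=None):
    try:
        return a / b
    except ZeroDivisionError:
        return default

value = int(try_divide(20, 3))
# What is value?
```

Step-by-step execution trace:
1. `try_divide(20, 3)` enters try: `return 20 / 3` → returns 6.666666666666667. No exception raised.
2. `except ZeroDivisionError` is skipped.
3. `int(6.666666666666667)` → 6 → value = 6.
Result: 6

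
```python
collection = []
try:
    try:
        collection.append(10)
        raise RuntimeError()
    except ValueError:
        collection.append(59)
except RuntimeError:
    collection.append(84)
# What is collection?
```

Step-by-step execution trace:
1. Inner try: `collection.append(10)` → collection = [10].
2. `raise RuntimeError()` raises RuntimeError.
3. Inner `except ValueError` does not match RuntimeError; exception propagates to outer try.
4. Outer `except RuntimeError` matches → `collection.append(84)` → collection = [10, 84].
Result: [10, 84]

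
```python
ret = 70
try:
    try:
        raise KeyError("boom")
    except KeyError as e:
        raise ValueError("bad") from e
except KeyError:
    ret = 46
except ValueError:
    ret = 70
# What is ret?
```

Step-by-step execution trace:
1. Inner try raises KeyError; inner `except KeyError as e` catches it.
2. `raise ValueError(...) from e` raises ValueError (KeyError is attached as __cause__, but only ValueError is active).
3. Outer `except KeyError` does not match ValueError; skipped.
4. Outer `except ValueError` matches → ret = 70.
Result: 70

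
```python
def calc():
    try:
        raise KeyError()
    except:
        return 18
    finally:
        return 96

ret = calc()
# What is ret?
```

Step-by-step execution trace:
1. `calc()` enters try: `raise KeyError()` raises KeyError.
2. bare `except` matches → `return 18` sets pending return value 18.
3. Before returning, `finally: return 96` runs and overrides the pending return.
4. calc() returns 96 → ret = 96.
Result: 96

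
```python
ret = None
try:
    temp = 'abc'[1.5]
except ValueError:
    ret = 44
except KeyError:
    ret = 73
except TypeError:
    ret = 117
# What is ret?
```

Step-by-step execution trace:
1. `temp = 'abc'[1.5]` raises TypeError.
2. `except ValueError` does not match TypeError; skipped.
3. `except KeyError` does not match TypeError; skipped.
4. `except TypeError` matches → ret = 117.
Result: 117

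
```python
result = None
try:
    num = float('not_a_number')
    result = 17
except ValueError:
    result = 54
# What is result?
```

Step-by-step execution trace:
1. `num = float('not_a_number')` raises ValueError.
2. `result = 17` is not reached.
3. `except ValueError` matches → result = 54.
Result: 54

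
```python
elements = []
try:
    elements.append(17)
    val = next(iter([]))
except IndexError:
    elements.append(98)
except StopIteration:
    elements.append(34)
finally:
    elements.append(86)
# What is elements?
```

Step-by-step execution trace:
1. try: `elements.append(17)` → elements = [17].
2. `val = next(iter([]))` raises StopIteration.
3. `except IndexError` does not match StopIteration; skipped.
4. `except StopIteration` matches → `elements.append(34)` → elements = [17, 34].
5. finally always runs: `elements.append(86)` → elements = [17, 34, 86].
Result: [17, 34, 86]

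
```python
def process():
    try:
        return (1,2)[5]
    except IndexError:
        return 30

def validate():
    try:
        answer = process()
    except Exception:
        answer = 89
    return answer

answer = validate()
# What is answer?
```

Step-by-step execution trace:
1. `validate()` calls `process()`.
2. In process: `(1,2)[5]` raises IndexError; `except IndexError` catches it → returns 30.
3. In validate: `answer = process()` → answer = 30. No exception reaches validate.
4. `except Exception` is skipped; validate returns 30.
5. answer = 30.
Result: 30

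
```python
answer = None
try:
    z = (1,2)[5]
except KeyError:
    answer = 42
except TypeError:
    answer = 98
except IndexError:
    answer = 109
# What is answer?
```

Step-by-step execution trace:
1. `z = (1,2)[5]` raises IndexError.
2. `except KeyError` does not match IndexError; skipped.
3. `except TypeError` does not match IndexError; skipped.
4. `except IndexError` matches → answer = 109.
Result: 109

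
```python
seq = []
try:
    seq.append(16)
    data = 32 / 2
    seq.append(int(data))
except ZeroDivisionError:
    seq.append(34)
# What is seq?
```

Step-by-step execution trace:
1. try: `seq.append(16)` → seq = [16].
2. `data = 32 / 2` → data = 16.0. No exception raised.
3. `seq.append(int(data))` → seq = [16, 16].
4. `except ZeroDivisionError` is skipped (no exception was raised).
Result: [16, 16]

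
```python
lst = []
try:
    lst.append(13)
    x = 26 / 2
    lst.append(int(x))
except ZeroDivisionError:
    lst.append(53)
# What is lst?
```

Step-by-step execution trace:
1. try: `lst.append(13)` → lst = [13].
2. `x = 26 / 2` → x = 13.0. No exception raised.
3. `lst.append(int(x))` → lst = [13, 13].
4. `except ZeroDivisionError` is skipped (no exception was raised).
Result: [13, 13]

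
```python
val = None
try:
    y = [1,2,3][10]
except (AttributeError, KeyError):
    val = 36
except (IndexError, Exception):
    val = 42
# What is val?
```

Step-by-step execution trace:
1. `y = [1,2,3][10]` raises IndexError.
2. `except (AttributeError, KeyError)` does not match IndexError; skipped.
3. `except (IndexError, Exception)` matches (IndexError is in the tuple) → val = 42.
Result: 42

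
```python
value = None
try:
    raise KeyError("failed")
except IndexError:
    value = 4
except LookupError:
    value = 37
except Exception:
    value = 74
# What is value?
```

Step-by-step execution trace:
1. `raise KeyError(...)` raises KeyError.
2. `except IndexError` does not match (KeyError is not a subclass of IndexError); skipped.
3. `except LookupError` matches (KeyError is a subclass of LookupError) → value = 37.
4. `except Exception` is not reached.
Result: 37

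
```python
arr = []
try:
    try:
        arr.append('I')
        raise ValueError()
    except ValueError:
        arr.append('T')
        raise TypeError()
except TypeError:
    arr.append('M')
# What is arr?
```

Step-by-step execution trace:
1. Inner try: `arr.append('I')` → arr = ['I'].
2. `raise ValueError()` raises ValueError.
3. Inner `except ValueError` matches → `arr.append('T')` → arr = ['I', 'T'].
4. `raise TypeError()` raises TypeError; propagates to outer try.
5. Outer `except TypeError` matches → `arr.append('M')` → arr = ['I', 'T', 'M'].
Result: ['I', 'T', 'M']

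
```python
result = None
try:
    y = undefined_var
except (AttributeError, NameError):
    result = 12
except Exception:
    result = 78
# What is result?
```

Step-by-step execution trace:
1. `y = undefined_var` raises NameError.
2. `except (AttributeError, NameError)` matches (NameError is in the tuple) → result = 12.
3. `except Exception` is not reached.
Result: 12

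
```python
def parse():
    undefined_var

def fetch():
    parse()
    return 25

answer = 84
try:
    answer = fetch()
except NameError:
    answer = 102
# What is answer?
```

Step-by-step execution trace:
1. answer starts at 84.
2. try: `fetch()` calls `parse()`.
3. `parse()` evaluates `undefined_var`, which raises NameError; it propagates through fetch (uncaught).
4. `return 25` in fetch is not reached; the assignment to answer does not complete.
5. `except NameError` matches → answer = 102.
Result: 102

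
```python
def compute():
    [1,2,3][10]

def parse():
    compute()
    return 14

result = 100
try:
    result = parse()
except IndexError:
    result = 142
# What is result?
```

Step-by-step execution trace:
1. result starts at 100.
2. try: `parse()` calls `compute()`.
3. `compute()` evaluates `[1,2,3][10]`, which raises IndexError; it propagates through parse (uncaught).
4. `return 14` in parse is not reached; the assignment to result does not complete.
5. `except IndexError` matches → result = 142.
Result: 142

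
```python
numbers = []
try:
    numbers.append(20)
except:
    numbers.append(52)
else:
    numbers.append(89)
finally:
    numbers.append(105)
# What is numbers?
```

Step-by-step execution trace:
1. try: `numbers.append(20)` → numbers = [20]. No exception raised.
2. `except` is skipped.
3. `else` runs: `numbers.append(89)` → numbers = [20, 89].
4. `finally` always runs: `numbers.append(105)` → numbers = [20, 89, 105].
Result: [20, 89, 105]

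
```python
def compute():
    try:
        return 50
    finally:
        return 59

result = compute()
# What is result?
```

Step-by-step execution trace:
1. `compute()` enters try: `return 50` sets pending return value 50.
2. Before returning, `finally: return 59` runs and overrides the pending return.
3. compute() returns 59 → result = 59.
Result: 59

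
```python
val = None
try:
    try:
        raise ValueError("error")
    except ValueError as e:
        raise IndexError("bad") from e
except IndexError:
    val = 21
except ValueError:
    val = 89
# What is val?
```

Step-by-step execution trace:
1. Inner try raises ValueError; inner `except ValueError as e` catches it.
2. `raise IndexError(...) from e` raises IndexError (ValueError is attached as __cause__, but only IndexError is active).
3. Outer `except IndexError` matches → val = 21.
4. `except ValueError` is not reached.
Result: 21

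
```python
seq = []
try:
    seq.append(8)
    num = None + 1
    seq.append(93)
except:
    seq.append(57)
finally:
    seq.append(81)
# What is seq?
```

Step-by-step execution trace:
1. try: `seq.append(8)` → seq = [8].
2. `num = None + 1` raises TypeError; `seq.append(93)` is not reached.
3. bare `except` matches → `seq.append(57)` → seq = [8, 57].
4. finally always runs: `seq.append(81)` → seq = [8, 57, 81].
Result: [8, 57, 81]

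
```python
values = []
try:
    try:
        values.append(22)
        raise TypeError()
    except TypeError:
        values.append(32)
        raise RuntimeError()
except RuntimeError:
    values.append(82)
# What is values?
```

Step-by-step execution trace:
1. Inner try: `values.append(22)` → values = [22].
2. `raise TypeError()` raises TypeError.
3. Inner `except TypeError` matches → `values.append(32)` → values = [22, 32].
4. `raise RuntimeError()` raises RuntimeError; propagates to outer try.
5. Outer `except RuntimeError` matches → `values.append(82)` → values = [22, 32, 82].
Result: [22, 32, 82]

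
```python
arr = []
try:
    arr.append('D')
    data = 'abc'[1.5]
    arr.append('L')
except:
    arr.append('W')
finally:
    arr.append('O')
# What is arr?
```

Step-by-step execution trace:
1. try: `arr.append('D')` → arr = ['D'].
2. `data = 'abc'[1.5]` raises TypeError; `arr.append('L')` is not reached.
3. bare `except` matches → `arr.append('W')` → arr = ['D', 'W'].
4. finally always runs: `arr.append('O')` → arr = ['D', 'W', 'O'].
Result: ['D', 'W', 'O']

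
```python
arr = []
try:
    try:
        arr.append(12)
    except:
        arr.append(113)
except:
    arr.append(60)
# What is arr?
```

Step-by-step execution trace:
1. Inner try: `arr.append(12)` → arr = [12]. No exception raised.
2. Inner `except` is skipped.
3. Inner try completes normally; outer `except` is skipped.
Result: [12]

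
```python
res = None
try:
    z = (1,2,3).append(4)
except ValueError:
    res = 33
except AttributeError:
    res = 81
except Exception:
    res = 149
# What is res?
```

Step-by-step execution trace:
1. `z = (1,2,3).append(4)` raises AttributeError.
2. `except ValueError` does not match AttributeError; skipped.
3. `except AttributeError` matches → res = 81.
4. Remaining except clauses are skipped.
Result: 81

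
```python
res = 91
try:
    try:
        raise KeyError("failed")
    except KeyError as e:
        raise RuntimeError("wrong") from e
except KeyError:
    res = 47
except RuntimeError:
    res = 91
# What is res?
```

Step-by-step execution trace:
1. Inner try raises KeyError; inner `except KeyError as e` catches it.
2. `raise RuntimeError(...) from e` raises RuntimeError (KeyError is attached as __cause__, but only RuntimeError is active).
3. Outer `except KeyError` does not match RuntimeError; skipped.
4. Outer `except RuntimeError` matches → res = 91.
Result: 91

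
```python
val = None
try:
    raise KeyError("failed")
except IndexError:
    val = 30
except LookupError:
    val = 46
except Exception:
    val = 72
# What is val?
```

Step-by-step execution trace:
1. `raise KeyError(...)` raises KeyError.
2. `except IndexError` does not match (KeyError is not a subclass of IndexError); skipped.
3. `except LookupError` matches (KeyError is a subclass of LookupError) → val = 46.
4. `except Exception` is not reached.
Result: 46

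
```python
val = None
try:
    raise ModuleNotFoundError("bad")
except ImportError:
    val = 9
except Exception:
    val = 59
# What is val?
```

Step-by-step execution trace:
1. `raise ModuleNotFoundError(...)` raises ModuleNotFoundError.
2. `except ImportError` matches (ModuleNotFoundError is a subclass of ImportError) → val = 9.
3. `except Exception` is not reached.
Result: 9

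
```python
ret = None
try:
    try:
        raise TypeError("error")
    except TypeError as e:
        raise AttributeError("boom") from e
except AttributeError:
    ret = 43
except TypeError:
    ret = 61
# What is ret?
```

Step-by-step execution trace:
1. Inner try raises TypeError; inner `except TypeError as e` catches it.
2. `raise AttributeError(...) from e` raises AttributeError (TypeError is attached as __cause__, but only AttributeError is active).
3. Outer `except AttributeError` matches → ret = 43.
4. `except TypeError` is not reached.
Result: 43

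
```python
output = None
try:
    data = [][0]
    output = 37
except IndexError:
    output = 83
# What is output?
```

Step-by-step execution trace:
1. `data = [][0]` raises IndexError.
2. `output = 37` is not reached.
3. `except IndexError` matches → output = 83.
Result: 83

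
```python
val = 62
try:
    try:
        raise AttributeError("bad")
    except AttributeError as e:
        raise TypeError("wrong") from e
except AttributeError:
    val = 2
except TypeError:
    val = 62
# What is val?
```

Step-by-step execution trace:
1. Inner try raises AttributeError; inner `except AttributeError as e` catches it.
2. `raise TypeError(...) from e` raises TypeError (AttributeError is attached as __cause__, but only TypeError is active).
3. Outer `except AttributeError` does not match TypeError; skipped.
4. Outer `except TypeError` matches → val = 62.
Result: 62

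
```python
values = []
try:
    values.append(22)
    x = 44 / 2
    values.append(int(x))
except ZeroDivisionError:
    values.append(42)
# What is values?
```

Step-by-step execution trace:
1. try: `values.append(22)` → values = [22].
2. `x = 44 / 2` → x = 22.0. No exception raised.
3. `values.append(int(x))` → values = [22, 22].
4. `except ZeroDivisionError` is skipped (no exception was raised).
Result: [22, 22]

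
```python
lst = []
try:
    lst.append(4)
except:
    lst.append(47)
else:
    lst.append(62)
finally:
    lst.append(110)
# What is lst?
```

Step-by-step execution trace:
1. try: `lst.append(4)` → lst = [4]. No exception raised.
2. `except` is skipped.
3. `else` runs: `lst.append(62)` → lst = [4, 62].
4. `finally` always runs: `lst.append(110)` → lst = [4, 62, 110].
Result: [4, 62, 110]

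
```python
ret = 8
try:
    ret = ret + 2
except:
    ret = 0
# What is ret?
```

Step-by-step execution trace:
1. ret starts at 8.
2. try: `ret = ret + 2` → ret = 10. No exception raised.
3. `except` is skipped.
Result: 10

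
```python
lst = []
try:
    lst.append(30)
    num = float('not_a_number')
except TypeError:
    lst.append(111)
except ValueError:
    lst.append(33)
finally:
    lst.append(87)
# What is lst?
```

Step-by-step execution trace:
1. try: `lst.append(30)` → lst = [30].
2. `num = float('not_a_number')` raises ValueError.
3. `except TypeError` does not match ValueError; skipped.
4. `except ValueError` matches → `lst.append(33)` → lst = [30, 33].
5. finally always runs: `lst.append(87)` → lst = [30, 33, 87].
Result: [30, 33, 87]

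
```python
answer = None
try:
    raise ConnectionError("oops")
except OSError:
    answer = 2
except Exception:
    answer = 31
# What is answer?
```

Step-by-step execution trace:
1. `raise ConnectionError(...)` raises ConnectionError.
2. `except OSError` matches (ConnectionError is a subclass of OSError) → answer = 2.
3. `except Exception` is not reached.
Result: 2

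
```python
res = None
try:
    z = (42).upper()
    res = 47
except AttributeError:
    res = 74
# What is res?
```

Step-by-step execution trace:
1. `z = (42).upper()` raises AttributeError.
2. `res = 47` is not reached.
3. `except AttributeError` matches → res = 74.
Result: 74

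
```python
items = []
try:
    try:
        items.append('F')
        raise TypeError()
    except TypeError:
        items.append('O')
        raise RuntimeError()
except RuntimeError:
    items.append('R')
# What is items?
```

Step-by-step execution trace:
1. Inner try: `items.append('F')` → items = ['F'].
2. `raise TypeError()` raises TypeError.
3. Inner `except TypeError` matches → `items.append('O')` → items = ['F', 'O'].
4. `raise RuntimeError()` raises RuntimeError; propagates to outer try.
5. Outer `except RuntimeError` matches → `items.append('R')` → items = ['F', 'O', 'R'].
Result: ['F', 'O', 'R']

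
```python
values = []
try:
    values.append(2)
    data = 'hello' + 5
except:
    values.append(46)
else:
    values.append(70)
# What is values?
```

Step-by-step execution trace:
1. try: `values.append(2)` → values = [2].
2. `data = 'hello' + 5` raises TypeError.
3. bare `except` matches → `values.append(46)` → values = [2, 46].
4. `else` is skipped (an exception was raised).
Result: [2, 46]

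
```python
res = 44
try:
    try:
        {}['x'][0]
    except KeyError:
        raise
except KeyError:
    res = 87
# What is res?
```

Step-by-step execution trace:
1. Inner try: `{}['x'][0]` raises KeyError.
2. Inner `except KeyError` matches; bare `raise` re-raises the same KeyError.
3. Outer `except KeyError` matches → res = 87.
Result: 87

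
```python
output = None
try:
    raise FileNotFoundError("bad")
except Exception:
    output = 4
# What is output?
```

Step-by-step execution trace:
1. `raise FileNotFoundError(...)` raises FileNotFoundError.
2. `except Exception` matches (FileNotFoundError is a subclass of Exception) → output = 4.
Result: 4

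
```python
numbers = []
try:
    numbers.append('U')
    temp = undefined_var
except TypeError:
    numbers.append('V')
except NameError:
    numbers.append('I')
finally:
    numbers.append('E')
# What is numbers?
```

Step-by-step execution trace:
1. try: `numbers.append('U')` → numbers = ['U'].
2. `temp = undefined_var` raises NameError.
3. `except TypeError` does not match NameError; skipped.
4. `except NameError` matches → `numbers.append('I')` → numbers = ['U', 'I'].
5. finally always runs: `numbers.append('E')` → numbers = ['U', 'I', 'E'].
Result: ['U', 'I', 'E']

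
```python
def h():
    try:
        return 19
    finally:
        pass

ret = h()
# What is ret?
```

Step-by-step execution trace:
1. `h()` enters try: `return 19` sets pending return value 19.
2. Before returning, `finally: pass` runs (no effect).
3. h() returns 19 → ret = 19.
Result: 19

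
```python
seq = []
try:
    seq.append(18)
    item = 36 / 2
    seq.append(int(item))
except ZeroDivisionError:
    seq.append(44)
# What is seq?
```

Step-by-step execution trace:
1. try: `seq.append(18)` → seq = [18].
2. `item = 36 / 2` → item = 18.0. No exception raised.
3. `seq.append(int(item))` → seq = [18, 18].
4. `except ZeroDivisionError` is skipped (no exception was raised).
Result: [18, 18]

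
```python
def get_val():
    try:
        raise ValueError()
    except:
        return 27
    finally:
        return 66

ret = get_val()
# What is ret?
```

Step-by-step execution trace:
1. `get_val()` enters try: `raise ValueError()` raises ValueError.
2. bare `except` matches → `return 27` sets pending return value 27.
3. Before returning, `finally: return 66` runs and overrides the pending return.
4. get_val() returns 66 → ret = 66.
Result: 66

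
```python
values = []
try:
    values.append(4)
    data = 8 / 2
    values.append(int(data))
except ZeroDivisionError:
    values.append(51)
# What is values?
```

Step-by-step execution trace:
1. try: `values.append(4)` → values = [4].
2. `data = 8 / 2` → data = 4.0. No exception raised.
3. `values.append(int(data))` → values = [4, 4].
4. `except ZeroDivisionError` is skipped (no exception was raised).
Result: [4, 4]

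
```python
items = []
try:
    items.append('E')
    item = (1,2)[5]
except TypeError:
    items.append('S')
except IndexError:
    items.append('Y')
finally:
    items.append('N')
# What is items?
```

Step-by-step execution trace:
1. try: `items.append('E')` → items = ['E'].
2. `item = (1,2)[5]` raises IndexError.
3. `except TypeError` does not match IndexError; skipped.
4. `except IndexError` matches → `items.append('Y')` → items = ['E', 'Y'].
5. finally always runs: `items.append('N')` → items = ['E', 'Y', 'N'].
Result: ['E', 'Y', 'N']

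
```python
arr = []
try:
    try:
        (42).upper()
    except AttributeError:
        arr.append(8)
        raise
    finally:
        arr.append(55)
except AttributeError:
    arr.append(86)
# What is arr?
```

Step-by-step execution trace:
1. Inner try: `(42).upper()` raises AttributeError.
2. Inner `except AttributeError` matches → `arr.append(8)` → arr = [8].
3. bare `raise` re-raises AttributeError.
4. Inner `finally` runs during unwinding: `arr.append(55)` → arr = [8, 55].
5. Outer `except AttributeError` matches → `arr.append(86)` → arr = [8, 55, 86].
Result: [8, 55, 86]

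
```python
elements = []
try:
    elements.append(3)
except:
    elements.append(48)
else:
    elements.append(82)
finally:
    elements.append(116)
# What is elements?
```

Step-by-step execution trace:
1. try: `elements.append(3)` → elements = [3]. No exception raised.
2. `except` is skipped.
3. `else` runs: `elements.append(82)` → elements = [3, 82].
4. `finally` always runs: `elements.append(116)` → elements = [3, 82, 116].
Result: [3, 82, 116]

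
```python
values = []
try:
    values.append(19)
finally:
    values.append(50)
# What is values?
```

Step-by-step execution trace:
1. try: `values.append(19)` → values = [19].
2. The try body completes without raising.
3. finally always runs: `values.append(50)` → values = [19, 50].
Result: [19, 50]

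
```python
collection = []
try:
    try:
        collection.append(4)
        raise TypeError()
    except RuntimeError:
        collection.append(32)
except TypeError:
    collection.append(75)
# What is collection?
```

Step-by-step execution trace:
1. Inner try: `collection.append(4)` → collection = [4].
2. `raise TypeError()` raises TypeError.
3. Inner `except RuntimeError` does not match TypeError; exception propagates to outer try.
4. Outer `except TypeError` matches → `collection.append(75)` → collection = [4, 75].
Result: [4, 75]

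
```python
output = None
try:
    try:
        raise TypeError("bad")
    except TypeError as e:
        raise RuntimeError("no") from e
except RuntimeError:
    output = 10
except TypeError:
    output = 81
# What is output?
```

Step-by-step execution trace:
1. Inner try raises TypeError; inner `except TypeError as e` catches it.
2. `raise RuntimeError(...) from e` raises RuntimeError (TypeError is attached as __cause__, but only RuntimeError is active).
3. Outer `except RuntimeError` matches → output = 10.
4. `except TypeError` is not reached.
Result: 10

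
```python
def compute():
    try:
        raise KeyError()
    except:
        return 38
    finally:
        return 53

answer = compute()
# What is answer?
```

Step-by-step execution trace:
1. `compute()` enters try: `raise KeyError()` raises KeyError.
2. bare `except` matches → `return 38` sets pending return value 38.
3. Before returning, `finally: return 53` runs and overrides the pending return.
4. compute() returns 53 → answer = 53.
Result: 53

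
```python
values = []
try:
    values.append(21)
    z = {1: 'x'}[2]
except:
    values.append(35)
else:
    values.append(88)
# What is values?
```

Step-by-step execution trace:
1. try: `values.append(21)` → values = [21].
2. `z = {1: 'x'}[2]` raises KeyError.
3. bare `except` matches → `values.append(35)` → values = [21, 35].
4. `else` is skipped (an exception was raised).
Result: [21, 35]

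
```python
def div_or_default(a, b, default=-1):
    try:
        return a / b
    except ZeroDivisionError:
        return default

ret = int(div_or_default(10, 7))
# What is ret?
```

Step-by-step execution trace:
1. `div_or_default(10, 7)` enters try: `return 10 / 7` → returns 1.4285714285714286. No exception raised.
2. `except ZeroDivisionError` is skipped.
3. `int(1.4285714285714286)` → 1 → ret = 1.
Result: 1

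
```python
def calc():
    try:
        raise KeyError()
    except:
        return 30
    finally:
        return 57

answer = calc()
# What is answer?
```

Step-by-step execution trace:
1. `calc()` enters try: `raise KeyError()` raises KeyError.
2. bare `except` matches → `return 30` sets pending return value 30.
3. Before returning, `finally: return 57` runs and overrides the pending return.
4. calc() returns 57 → answer = 57.
Result: 57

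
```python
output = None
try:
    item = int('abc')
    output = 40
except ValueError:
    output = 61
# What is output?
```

Step-by-step execution trace:
1. `item = int('abc')` raises ValueError.
2. `output = 40` is not reached.
3. `except ValueError` matches → output = 61.
Result: 61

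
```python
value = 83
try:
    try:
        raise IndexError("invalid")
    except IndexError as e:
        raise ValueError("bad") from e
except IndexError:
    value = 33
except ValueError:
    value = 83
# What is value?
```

Step-by-step execution trace:
1. Inner try raises IndexError; inner `except IndexError as e` catches it.
2. `raise ValueError(...) from e` raises ValueError (IndexError is attached as __cause__, but only ValueError is active).
3. Outer `except IndexError` does not match ValueError; skipped.
4. Outer `except ValueError` matches → value = 83.
Result: 83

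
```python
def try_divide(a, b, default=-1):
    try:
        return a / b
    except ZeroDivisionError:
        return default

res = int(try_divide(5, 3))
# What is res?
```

Step-by-step execution trace:
1. `try_divide(5, 3)` enters try: `return 5 / 3` → returns 1.6666666666666667. No exception raised.
2. `except ZeroDivisionError` is skipped.
3. `int(1.6666666666666667)` → 1 → res = 1.
Result: 1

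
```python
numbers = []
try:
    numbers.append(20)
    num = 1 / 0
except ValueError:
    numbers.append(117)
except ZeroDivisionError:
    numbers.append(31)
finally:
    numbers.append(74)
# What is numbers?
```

Step-by-step execution trace:
1. try: `numbers.append(20)` → numbers = [20].
2. `num = 1 / 0` raises ZeroDivisionError.
3. `except ValueError` does not match ZeroDivisionError; skipped.
4. `except ZeroDivisionError` matches → `numbers.append(31)` → numbers = [20, 31].
5. finally always runs: `numbers.append(74)` → numbers = [20, 31, 74].
Result: [20, 31, 74]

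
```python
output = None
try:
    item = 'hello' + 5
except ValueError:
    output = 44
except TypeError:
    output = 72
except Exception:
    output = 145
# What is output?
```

Step-by-step execution trace:
1. `item = 'hello' + 5` raises TypeError.
2. `except ValueError` does not match TypeError; skipped.
3. `except TypeError` matches → output = 72.
4. Remaining except clauses are skipped.
Result: 72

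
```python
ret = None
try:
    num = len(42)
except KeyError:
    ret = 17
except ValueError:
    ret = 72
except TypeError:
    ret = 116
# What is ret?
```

Step-by-step execution trace:
1. `num = len(42)` raises TypeError.
2. `except KeyError` does not match TypeError; skipped.
3. `except ValueError` does not match TypeError; skipped.
4. `except TypeError` matches → ret = 116.
Result: 116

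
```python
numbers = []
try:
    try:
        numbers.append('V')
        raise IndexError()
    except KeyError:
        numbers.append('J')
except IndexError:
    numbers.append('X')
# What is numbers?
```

Step-by-step execution trace:
1. Inner try: `numbers.append('V')` → numbers = ['V'].
2. `raise IndexError()` raises IndexError.
3. Inner `except KeyError` does not match IndexError; exception propagates to outer try.
4. Outer `except IndexError` matches → `numbers.append('X')` → numbers = ['V', 'X'].
Result: ['V', 'X']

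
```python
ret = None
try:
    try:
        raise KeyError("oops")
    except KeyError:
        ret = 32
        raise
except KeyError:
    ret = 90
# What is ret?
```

Step-by-step execution trace:
1. Inner try: `raise KeyError("oops")` raises KeyError.
2. Inner `except KeyError` matches → ret = 32.
3. bare `raise` re-raises the same KeyError.
4. Outer `except KeyError` matches → ret = 90.
Result: 90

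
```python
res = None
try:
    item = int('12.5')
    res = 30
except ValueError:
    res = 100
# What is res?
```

Step-by-step execution trace:
1. `item = int('12.5')` raises ValueError.
2. `res = 30` is not reached.
3. `except ValueError` matches → res = 100.
Result: 100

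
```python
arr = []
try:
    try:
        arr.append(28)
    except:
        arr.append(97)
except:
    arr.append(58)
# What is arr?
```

Step-by-step execution trace:
1. Inner try: `arr.append(28)` → arr = [28]. No exception raised.
2. Inner `except` is skipped.
3. Inner try completes normally; outer `except` is skipped.
Result: [28]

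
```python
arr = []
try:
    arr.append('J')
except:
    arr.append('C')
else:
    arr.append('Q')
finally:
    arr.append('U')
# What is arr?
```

Step-by-step execution trace:
1. try: `arr.append('J')` → arr = ['J']. No exception raised.
2. `except` is skipped.
3. `else` runs: `arr.append('Q')` → arr = ['J', 'Q'].
4. `finally` always runs: `arr.append('U')` → arr = ['J', 'Q', 'U'].
Result: ['J', 'Q', 'U']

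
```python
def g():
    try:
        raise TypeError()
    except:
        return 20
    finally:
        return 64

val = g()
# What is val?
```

Step-by-step execution trace:
1. `g()` enters try: `raise TypeError()` raises TypeError.
2. bare `except` matches → `return 20` sets pending return value 20.
3. Before returning, `finally: return 64` runs and overrides the pending return.
4. g() returns 64 → val = 64.
Result: 64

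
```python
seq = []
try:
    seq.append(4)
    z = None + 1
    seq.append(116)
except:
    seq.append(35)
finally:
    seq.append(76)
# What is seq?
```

Step-by-step execution trace:
1. try: `seq.append(4)` → seq = [4].
2. `z = None + 1` raises TypeError; `seq.append(116)` is not reached.
3. bare `except` matches → `seq.append(35)` → seq = [4, 35].
4. finally always runs: `seq.append(76)` → seq = [4, 35, 76].
Result: [4, 35, 76]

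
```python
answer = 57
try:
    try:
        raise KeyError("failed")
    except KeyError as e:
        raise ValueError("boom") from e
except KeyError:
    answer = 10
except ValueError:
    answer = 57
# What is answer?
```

Step-by-step execution trace:
1. Inner try raises KeyError; inner `except KeyError as e` catches it.
2. `raise ValueError(...) from e` raises ValueError (KeyError is attached as __cause__, but only ValueError is active).
3. Outer `except KeyError` does not match ValueError; skipped.
4. Outer `except ValueError` matches → answer = 57.
Result: 57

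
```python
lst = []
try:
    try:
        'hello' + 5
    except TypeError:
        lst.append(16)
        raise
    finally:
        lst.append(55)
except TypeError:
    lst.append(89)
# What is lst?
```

Step-by-step execution trace:
1. Inner try: `'hello' + 5` raises TypeError.
2. Inner `except TypeError` matches → `lst.append(16)` → lst = [16].
3. bare `raise` re-raises TypeError.
4. Inner `finally` runs during unwinding: `lst.append(55)` → lst = [16, 55].
5. Outer `except TypeError` matches → `lst.append(89)` → lst = [16, 55, 89].
Result: [16, 55, 89]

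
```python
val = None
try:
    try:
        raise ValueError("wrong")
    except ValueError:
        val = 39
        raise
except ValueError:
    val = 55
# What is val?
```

Step-by-step execution trace:
1. Inner try: `raise ValueError("wrong")` raises ValueError.
2. Inner `except ValueError` matches → val = 39.
3. bare `raise` re-raises the same ValueError.
4. Outer `except ValueError` matches → val = 55.
Result: 55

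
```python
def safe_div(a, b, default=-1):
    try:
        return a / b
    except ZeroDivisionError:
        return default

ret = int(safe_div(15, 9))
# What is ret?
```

Step-by-step execution trace:
1. `safe_div(15, 9)` enters try: `return 15 / 9` → returns 1.6666666666666667. No exception raised.
2. `except ZeroDivisionError` is skipped.
3. `int(1.6666666666666667)` → 1 → ret = 1.
Result: 1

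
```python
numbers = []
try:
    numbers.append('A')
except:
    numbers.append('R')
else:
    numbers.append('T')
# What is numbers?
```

Step-by-step execution trace:
1. try: `numbers.append('A')` → numbers = ['A']. No exception raised.
2. `except` is skipped.
3. `else` runs (try completed without exception): `numbers.append('T')` → numbers = ['A', 'T'].
Result: ['A', 'T']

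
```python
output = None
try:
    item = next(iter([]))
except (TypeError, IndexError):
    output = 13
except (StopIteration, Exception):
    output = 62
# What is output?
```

Step-by-step execution trace:
1. `item = next(iter([]))` raises StopIteration.
2. `except (TypeError, IndexError)` does not match StopIteration; skipped.
3. `except (StopIteration, Exception)` matches (StopIteration is in the tuple) → output = 62.
Result: 62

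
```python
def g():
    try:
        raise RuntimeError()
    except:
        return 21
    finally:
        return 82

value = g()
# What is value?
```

Step-by-step execution trace:
1. `g()` enters try: `raise RuntimeError()` raises RuntimeError.
2. bare `except` matches → `return 21` sets pending return value 21.
3. Before returning, `finally: return 82` runs and overrides the pending return.
4. g() returns 82 → value = 82.
Result: 82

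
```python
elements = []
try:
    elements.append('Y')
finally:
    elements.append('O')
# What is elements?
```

Step-by-step execution trace:
1. try: `elements.append('Y')` → elements = ['Y'].
2. The try body completes without raising.
3. finally always runs: `elements.append('O')` → elements = ['Y', 'O'].
Result: ['Y', 'O']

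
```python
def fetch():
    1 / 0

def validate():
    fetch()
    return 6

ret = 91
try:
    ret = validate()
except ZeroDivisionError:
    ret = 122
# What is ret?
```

Step-by-step execution trace:
1. ret starts at 91.
2. try: `validate()` calls `fetch()`.
3. `fetch()` evaluates `1 / 0`, which raises ZeroDivisionError; it propagates through validate (uncaught).
4. `return 6` in validate is not reached; the assignment to ret does not complete.
5. `except ZeroDivisionError` matches → ret = 122.
Result: 122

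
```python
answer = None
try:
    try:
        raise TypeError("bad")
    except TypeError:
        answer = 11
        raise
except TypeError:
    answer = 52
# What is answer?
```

Step-by-step execution trace:
1. Inner try: `raise TypeError("bad")` raises TypeError.
2. Inner `except TypeError` matches → answer = 11.
3. bare `raise` re-raises the same TypeError.
4. Outer `except TypeError` matches → answer = 52.
Result: 52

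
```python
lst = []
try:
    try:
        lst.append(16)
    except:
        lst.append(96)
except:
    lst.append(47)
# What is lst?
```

Step-by-step execution trace:
1. Inner try: `lst.append(16)` → lst = [16]. No exception raised.
2. Inner `except` is skipped.
3. Inner try completes normally; outer `except` is skipped.
Result: [16]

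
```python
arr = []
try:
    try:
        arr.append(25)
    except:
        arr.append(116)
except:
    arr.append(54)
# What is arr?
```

Step-by-step execution trace:
1. Inner try: `arr.append(25)` → arr = [25]. No exception raised.
2. Inner `except` is skipped.
3. Inner try completes normally; outer `except` is skipped.
Result: [25]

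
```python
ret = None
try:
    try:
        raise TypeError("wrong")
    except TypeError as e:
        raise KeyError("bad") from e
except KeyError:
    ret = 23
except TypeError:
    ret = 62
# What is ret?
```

Step-by-step execution trace:
1. Inner try raises TypeError; inner `except TypeError as e` catches it.
2. `raise KeyError(...) from e` raises KeyError (TypeError is attached as __cause__, but only KeyError is active).
3. Outer `except KeyError` matches → ret = 23.
4. `except TypeError` is not reached.
Result: 23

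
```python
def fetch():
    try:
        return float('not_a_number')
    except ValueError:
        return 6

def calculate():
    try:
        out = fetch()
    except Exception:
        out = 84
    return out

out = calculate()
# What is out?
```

Step-by-step execution trace:
1. `calculate()` calls `fetch()`.
2. In fetch: `float('not_a_number')` raises ValueError; `except ValueError` catches it → returns 6.
3. In calculate: `out = fetch()` → out = 6. No exception reaches calculate.
4. `except Exception` is skipped; calculate returns 6.
5. out = 6.
Result: 6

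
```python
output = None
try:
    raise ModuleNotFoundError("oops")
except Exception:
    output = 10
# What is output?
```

Step-by-step execution trace:
1. `raise ModuleNotFoundError(...)` raises ModuleNotFoundError.
2. `except Exception` matches (ModuleNotFoundError is a subclass of Exception) → output = 10.
Result: 10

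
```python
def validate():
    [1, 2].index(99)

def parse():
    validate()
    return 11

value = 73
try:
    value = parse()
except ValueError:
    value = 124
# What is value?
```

Step-by-step execution trace:
1. value starts at 73.
2. try: `parse()` calls `validate()`.
3. `validate()` evaluates `[1, 2].index(99)`, which raises ValueError; it propagates through parse (uncaught).
4. `return 11` in parse is not reached; the assignment to value does not complete.
5. `except ValueError` matches → value = 124.
Result: 124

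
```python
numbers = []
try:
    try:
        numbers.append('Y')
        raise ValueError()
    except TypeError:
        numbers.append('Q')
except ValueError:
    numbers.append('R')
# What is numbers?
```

Step-by-step execution trace:
1. Inner try: `numbers.append('Y')` → numbers = ['Y'].
2. `raise ValueError()` raises ValueError.
3. Inner `except TypeError` does not match ValueError; exception propagates to outer try.
4. Outer `except ValueError` matches → `numbers.append('R')` → numbers = ['Y', 'R'].
Result: ['Y', 'R']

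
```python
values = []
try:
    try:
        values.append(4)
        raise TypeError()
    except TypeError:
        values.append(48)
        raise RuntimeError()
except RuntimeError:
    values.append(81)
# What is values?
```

Step-by-step execution trace:
1. Inner try: `values.append(4)` → values = [4].
2. `raise TypeError()` raises TypeError.
3. Inner `except TypeError` matches → `values.append(48)` → values = [4, 48].
4. `raise RuntimeError()` raises RuntimeError; propagates to outer try.
5. Outer `except RuntimeError` matches → `values.append(81)` → values = [4, 48, 81].
Result: [4, 48, 81]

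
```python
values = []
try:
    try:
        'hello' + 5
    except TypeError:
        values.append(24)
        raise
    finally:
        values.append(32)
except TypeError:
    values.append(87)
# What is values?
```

Step-by-step execution trace:
1. Inner try: `'hello' + 5` raises TypeError.
2. Inner `except TypeError` matches → `values.append(24)` → values = [24].
3. bare `raise` re-raises TypeError.
4. Inner `finally` runs during unwinding: `values.append(32)` → values = [24, 32].
5. Outer `except TypeError` matches → `values.append(87)` → values = [24, 32, 87].
Result: [24, 32, 87]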